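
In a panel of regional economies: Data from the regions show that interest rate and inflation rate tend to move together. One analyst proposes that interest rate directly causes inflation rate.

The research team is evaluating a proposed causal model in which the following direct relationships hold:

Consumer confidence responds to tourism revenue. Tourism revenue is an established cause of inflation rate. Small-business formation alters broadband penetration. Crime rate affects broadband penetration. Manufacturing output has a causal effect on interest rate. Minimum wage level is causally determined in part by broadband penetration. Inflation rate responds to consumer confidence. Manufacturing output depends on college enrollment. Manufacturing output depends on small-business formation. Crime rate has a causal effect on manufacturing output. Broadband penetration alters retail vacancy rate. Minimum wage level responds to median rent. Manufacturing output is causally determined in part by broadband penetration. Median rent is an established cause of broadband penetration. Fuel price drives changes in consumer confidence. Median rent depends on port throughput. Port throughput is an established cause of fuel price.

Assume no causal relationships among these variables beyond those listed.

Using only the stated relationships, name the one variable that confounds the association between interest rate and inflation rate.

port throughput

Port throughput has a causal path to interest rate (port throughput → median rent → broadband penetration → manufacturing output → interest rate) and a separate causal path to inflation rate (port throughput → fuel price → consumer confidence → inflation rate), so it is a common cause of both.
No stated relationship gives interest rate a causal route to inflation rate, so the correlation is explained by the shared upstream cause rather than a direct effect.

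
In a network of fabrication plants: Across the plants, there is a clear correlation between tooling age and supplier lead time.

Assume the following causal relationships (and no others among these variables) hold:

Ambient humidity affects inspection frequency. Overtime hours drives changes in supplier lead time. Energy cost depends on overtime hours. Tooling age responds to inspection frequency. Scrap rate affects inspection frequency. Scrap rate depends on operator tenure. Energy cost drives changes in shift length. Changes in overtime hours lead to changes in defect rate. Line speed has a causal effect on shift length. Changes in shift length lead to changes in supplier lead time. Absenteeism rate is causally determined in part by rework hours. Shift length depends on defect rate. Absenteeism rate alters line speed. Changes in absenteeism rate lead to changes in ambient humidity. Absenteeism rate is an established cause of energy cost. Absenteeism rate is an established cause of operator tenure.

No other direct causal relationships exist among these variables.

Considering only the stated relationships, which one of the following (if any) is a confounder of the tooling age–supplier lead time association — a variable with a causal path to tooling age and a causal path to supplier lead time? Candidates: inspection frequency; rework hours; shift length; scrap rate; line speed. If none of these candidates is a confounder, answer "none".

Rework hours causes tooling age (rework hours → absenteeism rate → ambient humidity → inspection frequency → tooling age) and also causes supplier lead time (rework hours → absenteeism rate → line speed → shift length → supplier lead time); it is a common cause of both.
Each of the other candidates lacks a causal path to at least one of tooling age and supplier lead time, so they do not confound the relationship.

rework hours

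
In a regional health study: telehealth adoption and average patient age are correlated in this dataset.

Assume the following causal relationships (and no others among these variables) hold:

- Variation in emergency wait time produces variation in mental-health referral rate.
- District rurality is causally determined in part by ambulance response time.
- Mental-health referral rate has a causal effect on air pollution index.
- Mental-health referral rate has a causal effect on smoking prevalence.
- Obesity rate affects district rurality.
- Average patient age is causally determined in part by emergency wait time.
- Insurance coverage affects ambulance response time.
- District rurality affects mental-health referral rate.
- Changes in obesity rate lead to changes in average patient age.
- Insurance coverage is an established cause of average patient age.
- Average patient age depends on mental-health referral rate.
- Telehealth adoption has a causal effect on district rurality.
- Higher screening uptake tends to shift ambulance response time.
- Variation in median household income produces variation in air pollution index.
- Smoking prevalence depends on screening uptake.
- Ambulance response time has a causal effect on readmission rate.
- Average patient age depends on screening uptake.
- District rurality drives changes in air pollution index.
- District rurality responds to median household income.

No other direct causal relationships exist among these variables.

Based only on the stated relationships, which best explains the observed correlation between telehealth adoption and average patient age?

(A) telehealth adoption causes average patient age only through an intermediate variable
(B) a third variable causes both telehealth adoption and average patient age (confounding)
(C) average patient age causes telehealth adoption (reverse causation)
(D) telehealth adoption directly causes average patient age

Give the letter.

A

Telehealth adoption reaches average patient age through telehealth adoption → district rurality → mental-health referral rate → average patient age — an indirect causal chain with no direct telehealth adoption → average patient age link. No variable causes both telehealth adoption and average patient age, so confounding is ruled out; the effect is mediated.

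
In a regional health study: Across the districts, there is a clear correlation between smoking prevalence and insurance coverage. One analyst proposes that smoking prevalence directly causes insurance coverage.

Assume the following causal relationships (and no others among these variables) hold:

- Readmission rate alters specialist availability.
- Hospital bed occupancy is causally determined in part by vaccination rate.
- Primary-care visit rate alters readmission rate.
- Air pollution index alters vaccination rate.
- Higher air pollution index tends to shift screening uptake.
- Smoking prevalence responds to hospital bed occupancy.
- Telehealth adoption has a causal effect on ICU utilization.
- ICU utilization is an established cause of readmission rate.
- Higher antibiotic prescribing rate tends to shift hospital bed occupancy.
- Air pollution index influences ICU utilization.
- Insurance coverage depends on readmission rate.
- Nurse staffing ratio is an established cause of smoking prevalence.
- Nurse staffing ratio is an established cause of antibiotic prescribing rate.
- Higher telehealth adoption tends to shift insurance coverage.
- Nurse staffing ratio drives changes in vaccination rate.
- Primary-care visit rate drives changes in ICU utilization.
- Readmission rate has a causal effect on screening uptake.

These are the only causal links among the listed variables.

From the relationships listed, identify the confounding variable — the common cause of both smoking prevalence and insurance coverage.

air pollution index

Air pollution index has a causal path to smoking prevalence (air pollution index → vaccination rate → hospital bed occupancy → smoking prevalence) and a separate causal path to insurance coverage (air pollution index → ICU utilization → readmission rate → insurance coverage), so it is a common cause of both.
No stated relationship gives smoking prevalence a causal route to insurance coverage, so the correlation is explained by the shared upstream cause rather than a direct effect.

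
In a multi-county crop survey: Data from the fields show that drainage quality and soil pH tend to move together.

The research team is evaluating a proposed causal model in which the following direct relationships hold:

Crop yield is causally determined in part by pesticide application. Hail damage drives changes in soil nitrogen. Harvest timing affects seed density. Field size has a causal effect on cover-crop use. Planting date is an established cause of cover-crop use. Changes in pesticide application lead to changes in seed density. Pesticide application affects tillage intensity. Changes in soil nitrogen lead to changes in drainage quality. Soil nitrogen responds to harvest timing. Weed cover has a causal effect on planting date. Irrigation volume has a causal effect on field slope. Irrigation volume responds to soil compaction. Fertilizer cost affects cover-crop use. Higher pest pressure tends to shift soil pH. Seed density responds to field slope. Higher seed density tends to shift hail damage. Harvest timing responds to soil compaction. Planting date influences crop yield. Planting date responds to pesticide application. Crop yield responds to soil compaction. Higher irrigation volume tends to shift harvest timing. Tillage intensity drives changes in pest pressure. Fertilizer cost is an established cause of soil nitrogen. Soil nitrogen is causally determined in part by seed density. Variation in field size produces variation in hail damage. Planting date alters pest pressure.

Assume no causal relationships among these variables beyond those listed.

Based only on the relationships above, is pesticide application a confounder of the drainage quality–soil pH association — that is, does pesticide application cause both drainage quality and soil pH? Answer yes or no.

yes

Pesticide application has a causal path to drainage quality (pesticide application → seed density → soil nitrogen → drainage quality) and to soil pH (pesticide application → tillage intensity → pest pressure → soil pH), so it is a common cause of both — a confounder.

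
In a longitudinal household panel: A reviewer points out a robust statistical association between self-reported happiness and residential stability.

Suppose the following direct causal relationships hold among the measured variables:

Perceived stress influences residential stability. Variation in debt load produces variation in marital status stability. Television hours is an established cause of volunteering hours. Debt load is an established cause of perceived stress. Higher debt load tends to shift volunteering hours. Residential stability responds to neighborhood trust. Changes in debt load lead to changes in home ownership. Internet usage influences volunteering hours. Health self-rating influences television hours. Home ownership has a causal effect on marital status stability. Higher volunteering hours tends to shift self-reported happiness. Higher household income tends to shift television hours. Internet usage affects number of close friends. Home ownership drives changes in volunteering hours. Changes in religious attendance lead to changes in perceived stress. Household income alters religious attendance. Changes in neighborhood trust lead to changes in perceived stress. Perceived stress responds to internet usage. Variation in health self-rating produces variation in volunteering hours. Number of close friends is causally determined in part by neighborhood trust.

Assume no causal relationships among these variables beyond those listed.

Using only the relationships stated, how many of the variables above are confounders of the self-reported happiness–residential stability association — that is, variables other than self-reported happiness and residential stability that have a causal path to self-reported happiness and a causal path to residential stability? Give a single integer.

3

The common causes are: debt load (to self-reported happiness via debt load → volunteering hours → self-reported happiness; to residential stability via debt load → perceived stress → residential stability); household income (to self-reported happiness via household income → television hours → volunteering hours → self-reported happiness; to residential stability via household income → religious attendance → perceived stress → residential stability); internet usage (to self-reported happiness via internet usage → volunteering hours → self-reported happiness; to residential stability via internet usage → perceived stress → residential stability).
Every other variable lacks a causal path to at least one of self-reported happiness and residential stability.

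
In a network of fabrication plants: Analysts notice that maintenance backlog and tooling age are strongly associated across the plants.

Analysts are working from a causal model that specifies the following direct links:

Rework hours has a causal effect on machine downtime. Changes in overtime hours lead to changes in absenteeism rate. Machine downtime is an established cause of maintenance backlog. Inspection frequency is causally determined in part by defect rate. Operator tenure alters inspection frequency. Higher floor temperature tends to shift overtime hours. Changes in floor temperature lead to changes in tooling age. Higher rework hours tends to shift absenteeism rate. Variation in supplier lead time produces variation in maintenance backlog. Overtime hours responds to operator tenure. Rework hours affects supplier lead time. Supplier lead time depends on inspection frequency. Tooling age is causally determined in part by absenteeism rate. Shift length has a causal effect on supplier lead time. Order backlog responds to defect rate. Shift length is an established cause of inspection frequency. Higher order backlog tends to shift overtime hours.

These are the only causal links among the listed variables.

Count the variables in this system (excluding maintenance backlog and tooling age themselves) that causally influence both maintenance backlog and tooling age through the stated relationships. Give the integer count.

The common causes are: defect rate (to maintenance backlog via defect rate → inspection frequency → supplier lead time → maintenance backlog; to tooling age via defect rate → order backlog → overtime hours → absenteeism rate → tooling age); operator tenure (to maintenance backlog via operator tenure → inspection frequency → supplier lead time → maintenance backlog; to tooling age via operator tenure → overtime hours → absenteeism rate → tooling age); rework hours (to maintenance backlog via rework hours → machine downtime → maintenance backlog; to tooling age via rework hours → absenteeism rate → tooling age).
Every other variable lacks a causal path to at least one of maintenance backlog and tooling age.

3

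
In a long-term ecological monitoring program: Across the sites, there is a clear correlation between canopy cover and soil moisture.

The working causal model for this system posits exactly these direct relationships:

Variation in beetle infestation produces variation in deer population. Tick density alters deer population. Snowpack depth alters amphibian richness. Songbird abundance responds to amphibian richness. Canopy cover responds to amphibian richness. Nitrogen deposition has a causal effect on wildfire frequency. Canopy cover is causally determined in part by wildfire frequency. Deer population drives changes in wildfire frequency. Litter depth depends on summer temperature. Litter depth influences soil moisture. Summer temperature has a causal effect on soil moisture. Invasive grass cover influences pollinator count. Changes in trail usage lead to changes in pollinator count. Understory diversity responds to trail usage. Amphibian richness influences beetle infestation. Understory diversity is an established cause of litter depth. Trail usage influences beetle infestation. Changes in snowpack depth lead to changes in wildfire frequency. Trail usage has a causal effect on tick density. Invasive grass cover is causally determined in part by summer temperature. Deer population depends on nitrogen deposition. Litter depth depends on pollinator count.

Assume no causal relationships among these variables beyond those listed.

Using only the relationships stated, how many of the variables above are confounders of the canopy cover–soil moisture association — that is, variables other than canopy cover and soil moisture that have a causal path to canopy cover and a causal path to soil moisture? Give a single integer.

The common causes are: trail usage (to canopy cover via trail usage → tick density → deer population → wildfire frequency → canopy cover; to soil moisture via trail usage → understory diversity → litter depth → soil moisture).
Every other variable lacks a causal path to at least one of canopy cover and soil moisture.

1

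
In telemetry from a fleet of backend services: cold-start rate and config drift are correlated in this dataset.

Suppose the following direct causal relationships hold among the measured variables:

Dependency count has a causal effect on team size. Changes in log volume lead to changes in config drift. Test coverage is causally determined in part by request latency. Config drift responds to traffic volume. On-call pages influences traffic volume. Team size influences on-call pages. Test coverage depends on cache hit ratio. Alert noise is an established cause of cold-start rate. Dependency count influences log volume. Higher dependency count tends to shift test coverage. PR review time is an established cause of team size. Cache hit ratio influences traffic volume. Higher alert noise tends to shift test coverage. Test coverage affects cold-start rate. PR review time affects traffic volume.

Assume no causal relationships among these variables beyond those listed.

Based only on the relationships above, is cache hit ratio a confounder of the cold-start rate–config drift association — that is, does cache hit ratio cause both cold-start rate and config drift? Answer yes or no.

Cache hit ratio has a causal path to cold-start rate (cache hit ratio → test coverage → cold-start rate) and to config drift (cache hit ratio → traffic volume → config drift), so it is a common cause of both — a confounder.

yes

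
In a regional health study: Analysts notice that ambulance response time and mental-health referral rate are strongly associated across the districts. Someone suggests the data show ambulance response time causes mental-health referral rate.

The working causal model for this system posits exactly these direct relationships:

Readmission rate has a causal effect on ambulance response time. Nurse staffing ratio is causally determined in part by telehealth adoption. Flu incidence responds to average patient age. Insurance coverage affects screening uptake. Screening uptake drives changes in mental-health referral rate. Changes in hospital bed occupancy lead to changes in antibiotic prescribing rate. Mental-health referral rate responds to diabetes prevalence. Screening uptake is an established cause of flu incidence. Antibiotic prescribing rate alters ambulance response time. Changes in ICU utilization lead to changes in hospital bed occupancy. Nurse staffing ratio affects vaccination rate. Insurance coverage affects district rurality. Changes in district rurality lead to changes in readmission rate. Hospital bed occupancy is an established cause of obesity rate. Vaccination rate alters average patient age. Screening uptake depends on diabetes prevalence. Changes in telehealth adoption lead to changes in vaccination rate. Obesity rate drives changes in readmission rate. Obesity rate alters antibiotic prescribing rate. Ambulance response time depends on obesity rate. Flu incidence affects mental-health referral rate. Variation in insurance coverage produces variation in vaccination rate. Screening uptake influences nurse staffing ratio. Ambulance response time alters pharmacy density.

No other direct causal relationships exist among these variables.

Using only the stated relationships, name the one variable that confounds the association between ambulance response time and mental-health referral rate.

insurance coverage

Insurance coverage has a causal path to ambulance response time (insurance coverage → district rurality → readmission rate → ambulance response time) and a separate causal path to mental-health referral rate (insurance coverage → screening uptake → mental-health referral rate), so it is a common cause of both.
No stated relationship gives ambulance response time a causal route to mental-health referral rate, so the correlation is explained by the shared upstream cause rather than a direct effect.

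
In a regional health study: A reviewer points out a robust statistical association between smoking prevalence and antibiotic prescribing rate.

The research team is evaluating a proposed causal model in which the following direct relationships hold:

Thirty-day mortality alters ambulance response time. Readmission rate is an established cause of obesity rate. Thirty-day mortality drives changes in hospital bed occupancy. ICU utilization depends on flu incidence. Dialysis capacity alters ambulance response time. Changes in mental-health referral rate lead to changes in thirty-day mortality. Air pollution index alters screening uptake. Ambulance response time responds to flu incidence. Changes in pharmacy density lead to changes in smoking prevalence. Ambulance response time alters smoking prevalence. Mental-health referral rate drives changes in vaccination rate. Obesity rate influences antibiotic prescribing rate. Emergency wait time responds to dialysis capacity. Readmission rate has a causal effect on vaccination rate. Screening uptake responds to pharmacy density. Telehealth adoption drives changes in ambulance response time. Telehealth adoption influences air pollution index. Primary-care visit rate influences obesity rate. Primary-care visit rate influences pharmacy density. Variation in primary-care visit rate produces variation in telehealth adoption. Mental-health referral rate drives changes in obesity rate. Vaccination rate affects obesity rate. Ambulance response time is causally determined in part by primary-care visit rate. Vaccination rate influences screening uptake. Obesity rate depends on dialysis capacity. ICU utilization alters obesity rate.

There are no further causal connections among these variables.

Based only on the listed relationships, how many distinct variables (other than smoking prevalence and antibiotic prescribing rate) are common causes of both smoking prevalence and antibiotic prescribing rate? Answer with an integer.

The common causes are: dialysis capacity (to smoking prevalence via dialysis capacity → ambulance response time → smoking prevalence; to antibiotic prescribing rate via dialysis capacity → obesity rate → antibiotic prescribing rate); flu incidence (to smoking prevalence via flu incidence → ambulance response time → smoking prevalence; to antibiotic prescribing rate via flu incidence → ICU utilization → obesity rate → antibiotic prescribing rate); mental-health referral rate (to smoking prevalence via mental-health referral rate → thirty-day mortality → ambulance response time → smoking prevalence; to antibiotic prescribing rate via mental-health referral rate → obesity rate → antibiotic prescribing rate); primary-care visit rate (to smoking prevalence via primary-care visit rate → pharmacy density → smoking prevalence; to antibiotic prescribing rate via primary-care visit rate → obesity rate → antibiotic prescribing rate).
Every other variable lacks a causal path to at least one of smoking prevalence and antibiotic prescribing rate.

4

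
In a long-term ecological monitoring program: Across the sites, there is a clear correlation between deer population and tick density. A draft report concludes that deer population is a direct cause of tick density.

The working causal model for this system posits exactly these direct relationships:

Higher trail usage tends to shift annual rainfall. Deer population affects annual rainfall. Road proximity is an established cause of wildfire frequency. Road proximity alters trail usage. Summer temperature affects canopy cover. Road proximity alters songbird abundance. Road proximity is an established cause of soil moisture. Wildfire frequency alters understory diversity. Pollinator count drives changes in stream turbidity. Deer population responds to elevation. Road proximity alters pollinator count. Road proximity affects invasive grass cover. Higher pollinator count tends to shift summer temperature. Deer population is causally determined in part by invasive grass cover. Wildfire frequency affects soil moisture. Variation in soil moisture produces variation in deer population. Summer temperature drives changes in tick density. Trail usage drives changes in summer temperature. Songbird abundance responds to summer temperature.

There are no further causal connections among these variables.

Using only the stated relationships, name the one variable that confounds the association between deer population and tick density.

road proximity

Road proximity has a causal path to deer population (road proximity → invasive grass cover → deer population) and a separate causal path to tick density (road proximity → pollinator count → summer temperature → tick density), so it is a common cause of both.
No stated relationship gives deer population a causal route to tick density, so the correlation is explained by the shared upstream cause rather than a direct effect.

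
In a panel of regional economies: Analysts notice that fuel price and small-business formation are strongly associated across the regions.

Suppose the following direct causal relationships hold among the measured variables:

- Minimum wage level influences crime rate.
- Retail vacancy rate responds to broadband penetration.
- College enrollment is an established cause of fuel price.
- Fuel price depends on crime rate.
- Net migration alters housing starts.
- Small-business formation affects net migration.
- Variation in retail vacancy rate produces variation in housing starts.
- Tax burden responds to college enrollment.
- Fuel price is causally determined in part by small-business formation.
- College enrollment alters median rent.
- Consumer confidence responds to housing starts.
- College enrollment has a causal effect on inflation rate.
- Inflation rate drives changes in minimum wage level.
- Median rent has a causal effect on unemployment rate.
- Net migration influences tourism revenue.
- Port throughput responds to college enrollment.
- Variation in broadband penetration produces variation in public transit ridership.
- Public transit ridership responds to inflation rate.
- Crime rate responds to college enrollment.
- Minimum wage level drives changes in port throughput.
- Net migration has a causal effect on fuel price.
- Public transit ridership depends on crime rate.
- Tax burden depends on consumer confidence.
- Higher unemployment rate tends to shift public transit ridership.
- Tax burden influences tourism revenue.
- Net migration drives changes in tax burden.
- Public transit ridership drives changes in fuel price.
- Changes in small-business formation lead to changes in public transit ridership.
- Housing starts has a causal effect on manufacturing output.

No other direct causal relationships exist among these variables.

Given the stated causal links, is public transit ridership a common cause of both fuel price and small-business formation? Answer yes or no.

no

Public transit ridership has no stated causal path to small-business formation. A confounder must cause both variables, so public transit ridership does not qualify.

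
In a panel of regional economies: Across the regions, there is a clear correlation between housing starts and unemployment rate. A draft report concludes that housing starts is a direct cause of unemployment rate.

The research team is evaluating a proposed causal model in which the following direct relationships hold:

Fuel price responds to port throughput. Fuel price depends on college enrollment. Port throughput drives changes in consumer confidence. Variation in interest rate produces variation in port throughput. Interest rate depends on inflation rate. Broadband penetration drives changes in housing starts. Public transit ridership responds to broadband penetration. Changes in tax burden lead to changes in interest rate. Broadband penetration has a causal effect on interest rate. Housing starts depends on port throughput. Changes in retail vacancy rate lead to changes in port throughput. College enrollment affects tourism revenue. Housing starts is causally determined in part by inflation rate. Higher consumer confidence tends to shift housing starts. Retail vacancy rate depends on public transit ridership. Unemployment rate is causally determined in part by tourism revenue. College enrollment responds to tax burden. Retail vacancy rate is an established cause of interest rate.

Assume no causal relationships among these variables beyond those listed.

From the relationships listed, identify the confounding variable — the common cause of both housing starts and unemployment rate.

Tax burden has a causal path to housing starts (tax burden → interest rate → port throughput → housing starts) and a separate causal path to unemployment rate (tax burden → college enrollment → tourism revenue → unemployment rate), so it is a common cause of both.
No stated relationship gives housing starts a causal route to unemployment rate, so the correlation is explained by the shared upstream cause rather than a direct effect.

tax burden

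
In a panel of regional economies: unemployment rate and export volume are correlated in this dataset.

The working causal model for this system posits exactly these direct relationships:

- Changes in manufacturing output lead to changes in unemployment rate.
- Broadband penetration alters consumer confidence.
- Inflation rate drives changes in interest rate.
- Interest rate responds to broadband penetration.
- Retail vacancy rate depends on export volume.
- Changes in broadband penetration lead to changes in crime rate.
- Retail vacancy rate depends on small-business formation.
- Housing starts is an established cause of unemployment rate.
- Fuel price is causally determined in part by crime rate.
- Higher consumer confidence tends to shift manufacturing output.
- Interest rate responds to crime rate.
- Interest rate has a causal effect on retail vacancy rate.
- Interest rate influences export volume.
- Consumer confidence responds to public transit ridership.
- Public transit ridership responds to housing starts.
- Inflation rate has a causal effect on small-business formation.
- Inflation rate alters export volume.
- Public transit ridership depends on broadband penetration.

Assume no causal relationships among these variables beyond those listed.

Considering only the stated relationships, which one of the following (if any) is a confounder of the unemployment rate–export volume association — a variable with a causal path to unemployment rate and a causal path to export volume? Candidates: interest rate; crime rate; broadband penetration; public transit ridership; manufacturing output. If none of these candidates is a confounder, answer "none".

broadband penetration

Broadband penetration causes unemployment rate (broadband penetration → consumer confidence → manufacturing output → unemployment rate) and also causes export volume (broadband penetration → interest rate → export volume); it is a common cause of both.
Each of the other candidates lacks a causal path to at least one of unemployment rate and export volume, so they do not confound the relationship.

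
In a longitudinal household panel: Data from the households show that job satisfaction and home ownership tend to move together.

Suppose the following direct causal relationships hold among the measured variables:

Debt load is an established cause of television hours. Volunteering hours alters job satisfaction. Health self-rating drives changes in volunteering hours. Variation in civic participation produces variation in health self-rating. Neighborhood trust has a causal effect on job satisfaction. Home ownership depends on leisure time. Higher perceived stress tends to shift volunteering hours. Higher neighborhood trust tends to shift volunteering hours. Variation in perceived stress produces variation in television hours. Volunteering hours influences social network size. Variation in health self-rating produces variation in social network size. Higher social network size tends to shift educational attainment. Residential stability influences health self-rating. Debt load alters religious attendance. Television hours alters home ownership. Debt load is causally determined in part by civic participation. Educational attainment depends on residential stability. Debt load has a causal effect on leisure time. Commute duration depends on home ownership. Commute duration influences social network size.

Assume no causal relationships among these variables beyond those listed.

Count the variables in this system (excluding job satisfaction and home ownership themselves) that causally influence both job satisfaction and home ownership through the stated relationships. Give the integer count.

2

The common causes are: civic participation (to job satisfaction via civic participation → health self-rating → volunteering hours → job satisfaction; to home ownership via civic participation → debt load → television hours → home ownership); perceived stress (to job satisfaction via perceived stress → volunteering hours → job satisfaction; to home ownership via perceived stress → television hours → home ownership).
Every other variable lacks a causal path to at least one of job satisfaction and home ownership.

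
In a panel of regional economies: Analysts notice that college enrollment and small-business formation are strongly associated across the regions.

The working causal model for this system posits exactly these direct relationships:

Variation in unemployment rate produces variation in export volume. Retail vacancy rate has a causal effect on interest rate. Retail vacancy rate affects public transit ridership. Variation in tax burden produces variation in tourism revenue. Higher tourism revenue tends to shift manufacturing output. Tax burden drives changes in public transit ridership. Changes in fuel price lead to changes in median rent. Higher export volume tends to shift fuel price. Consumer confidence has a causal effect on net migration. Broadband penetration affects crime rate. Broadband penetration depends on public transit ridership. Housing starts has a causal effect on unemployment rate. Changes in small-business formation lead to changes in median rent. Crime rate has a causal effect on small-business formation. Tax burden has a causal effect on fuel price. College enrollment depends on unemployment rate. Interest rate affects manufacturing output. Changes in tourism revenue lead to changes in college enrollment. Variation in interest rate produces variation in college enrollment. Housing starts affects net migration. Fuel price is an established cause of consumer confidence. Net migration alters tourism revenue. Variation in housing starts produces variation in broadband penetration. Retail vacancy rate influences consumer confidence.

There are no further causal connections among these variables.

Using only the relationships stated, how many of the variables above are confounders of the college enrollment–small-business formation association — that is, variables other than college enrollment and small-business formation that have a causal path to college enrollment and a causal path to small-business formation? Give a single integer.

The common causes are: housing starts (to college enrollment via housing starts → unemployment rate → college enrollment; to small-business formation via housing starts → broadband penetration → crime rate → small-business formation); retail vacancy rate (to college enrollment via retail vacancy rate → interest rate → college enrollment; to small-business formation via retail vacancy rate → public transit ridership → broadband penetration → crime rate → small-business formation); tax burden (to college enrollment via tax burden → tourism revenue → college enrollment; to small-business formation via tax burden → public transit ridership → broadband penetration → crime rate → small-business formation).
Every other variable lacks a causal path to at least one of college enrollment and small-business formation.

3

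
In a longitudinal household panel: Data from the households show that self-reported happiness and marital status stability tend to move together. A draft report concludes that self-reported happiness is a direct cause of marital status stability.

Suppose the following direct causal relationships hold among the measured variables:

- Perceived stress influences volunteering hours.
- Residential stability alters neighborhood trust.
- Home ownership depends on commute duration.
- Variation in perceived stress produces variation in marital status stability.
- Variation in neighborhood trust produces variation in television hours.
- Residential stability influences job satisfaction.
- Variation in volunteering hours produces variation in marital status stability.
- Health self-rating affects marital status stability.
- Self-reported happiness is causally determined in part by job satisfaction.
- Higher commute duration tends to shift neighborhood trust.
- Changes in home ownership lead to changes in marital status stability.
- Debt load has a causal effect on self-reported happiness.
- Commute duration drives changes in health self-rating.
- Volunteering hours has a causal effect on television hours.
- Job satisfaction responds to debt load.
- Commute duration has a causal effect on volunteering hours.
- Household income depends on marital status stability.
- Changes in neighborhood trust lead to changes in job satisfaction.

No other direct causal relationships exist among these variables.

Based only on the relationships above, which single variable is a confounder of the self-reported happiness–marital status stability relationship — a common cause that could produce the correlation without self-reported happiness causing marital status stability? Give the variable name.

Commute duration has a causal path to self-reported happiness (commute duration → neighborhood trust → job satisfaction → self-reported happiness) and a separate causal path to marital status stability (commute duration → home ownership → marital status stability), so it is a common cause of both.
No stated relationship gives self-reported happiness a causal route to marital status stability, so the correlation is explained by the shared upstream cause rather than a direct effect.

commute duration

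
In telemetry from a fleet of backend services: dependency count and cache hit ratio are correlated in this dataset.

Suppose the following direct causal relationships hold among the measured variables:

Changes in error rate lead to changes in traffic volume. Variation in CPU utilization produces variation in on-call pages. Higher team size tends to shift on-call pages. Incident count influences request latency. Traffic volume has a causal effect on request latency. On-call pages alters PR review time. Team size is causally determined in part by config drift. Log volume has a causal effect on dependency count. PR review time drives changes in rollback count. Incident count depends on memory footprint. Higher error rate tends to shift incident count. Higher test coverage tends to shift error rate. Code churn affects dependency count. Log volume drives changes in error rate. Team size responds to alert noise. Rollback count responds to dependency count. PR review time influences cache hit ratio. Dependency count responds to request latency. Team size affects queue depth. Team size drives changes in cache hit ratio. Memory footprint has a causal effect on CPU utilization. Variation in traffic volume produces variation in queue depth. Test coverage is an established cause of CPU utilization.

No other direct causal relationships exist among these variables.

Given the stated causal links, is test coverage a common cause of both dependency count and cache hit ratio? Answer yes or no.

Test coverage has a causal path to dependency count (test coverage → error rate → traffic volume → request latency → dependency count) and to cache hit ratio (test coverage → CPU utilization → on-call pages → PR review time → cache hit ratio), so it is a common cause of both — a confounder.

yes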